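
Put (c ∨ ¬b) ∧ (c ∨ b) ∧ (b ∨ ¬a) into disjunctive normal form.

(c ∨ ¬b) ∧ (c ∨ b) ∧ (b ∨ ¬a)
≡ (c ∧ c ∧ b) ∨ (c ∧ c ∧ ¬a) ∨ (c ∧ b ∧ b) ∨ (c ∧ b ∧ ¬a) ∨ (¬b ∧ c ∧ b) ∨ (¬b ∧ c ∧ ¬a) ∨ (¬b ∧ b ∧ b) ∨ (¬b ∧ b ∧ ¬a)   — distribute ∧ over ∨
≡ (c ∧ b) ∨ (c ∧ ¬a)   — simplify

(c ∧ b) ∨ (c ∧ ¬a)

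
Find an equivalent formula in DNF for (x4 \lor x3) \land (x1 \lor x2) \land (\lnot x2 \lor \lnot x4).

(x4 \lor x3) \land (x1 \lor x2) \land (\lnot x2 \lor \lnot x4)
≡ (x4 \land x1 \land \lnot x2) \lor (x4 \land x1 \land \lnot x4) \lor (x4 \land x2 \land \lnot x2) \lor (x4 \land x2 \land \lnot x4) \lor (x3 \land x1 \land \lnot x2) \lor (x3 \land x1 \land \lnot x4) \lor (x3 \land x2 \land \lnot x2) \lor (x3 \land x2 \land \lnot x4)   [distribute \land over \lor]
≡ (x4 \land x1 \land \lnot x2) \lor (x3 \land x1 \land \lnot x2) \lor (x3 \land x1 \land \lnot x4) \lor (x3 \land x2 \land \lnot x4)   [simplify]

(x4 \land x1 \land \lnot x2) \lor (x3 \land x1 \land \lnot x2) \lor (x3 \land x1 \land \lnot x4) \lor (x3 \land x2 \land \lnot x4)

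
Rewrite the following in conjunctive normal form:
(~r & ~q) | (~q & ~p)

(~r | ~p) & ~q

(~r & ~q) | (~q & ~p)
= (~r | ~q) & (~r | ~p) & (~q | ~q) & (~q | ~p)
= (~r | ~p) & ~q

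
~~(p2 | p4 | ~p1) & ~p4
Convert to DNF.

~~(p2 | p4 | ~p1) & ~p4
≡ (p2 | p4 | ~p1) & ~p4   [double negation]
≡ (p2 & ~p4) | (p4 & ~p4) | (~p1 & ~p4)   [distribute & over |]
≡ (p2 & ~p4) | (~p1 & ~p4)   [simplify]

(p2 & ~p4) | (~p1 & ~p4)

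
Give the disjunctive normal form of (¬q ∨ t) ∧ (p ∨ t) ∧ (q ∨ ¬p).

(¬q ∨ t) ∧ (p ∨ t) ∧ (q ∨ ¬p)
⇔ (¬q ∧ p ∧ q) ∨ (¬q ∧ p ∧ ¬p) ∨ (¬q ∧ t ∧ q) ∨ (¬q ∧ t ∧ ¬p) ∨ (t ∧ p ∧ q) ∨ (t ∧ p ∧ ¬p) ∨ (t ∧ t ∧ q) ∨ (t ∧ t ∧ ¬p)   — distribute ∧ over ∨
⇔ (t ∧ q) ∨ (t ∧ ¬p)   — simplify

(t ∧ q) ∨ (t ∧ ¬p)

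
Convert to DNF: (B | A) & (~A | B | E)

B | (A & E)

(B | A) & (~A | B | E)
≡ (B & ~A) | (B & B) | (B & E) | (A & ~A) | (A & B) | (A & E)   (distribute & over |)
≡ B | (A & E)   (simplify)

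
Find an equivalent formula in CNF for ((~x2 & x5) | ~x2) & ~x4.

((~x2 & x5) | ~x2) & ~x4
≡ (~x2 | ~x2) & (x5 | ~x2) & ~x4   — distribute | over &
≡ ~x2 & ~x4   — simplify

~x2 & ~x4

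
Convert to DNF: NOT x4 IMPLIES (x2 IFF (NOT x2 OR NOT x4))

NOT x4 IMPLIES (x2 IFF (NOT x2 OR NOT x4))
⇔ NOT NOT x4 OR (x2 IFF (NOT x2 OR NOT x4))   [eliminate IMPLIES]
⇔ NOT NOT x4 OR ((x2 IMPLIES (NOT x2 OR NOT x4)) AND ((NOT x2 OR NOT x4) IMPLIES x2))   [eliminate IFF]
⇔ NOT NOT x4 OR ((NOT x2 OR NOT x2 OR NOT x4) AND ((NOT x2 OR NOT x4) IMPLIES x2))   [eliminate IMPLIES]
⇔ NOT NOT x4 OR ((NOT x2 OR NOT x2 OR NOT x4) AND (NOT (NOT x2 OR NOT x4) OR x2))   [eliminate IMPLIES]
⇔ x4 OR ((NOT x2 OR NOT x2 OR NOT x4) AND (NOT (NOT x2 OR NOT x4) OR x2))   [double negation]
⇔ x4 OR ((NOT x2 OR NOT x2 OR NOT x4) AND ((NOT NOT x2 AND NOT NOT x4) OR x2))   [De Morgan]
⇔ x4 OR ((NOT x2 OR NOT x2 OR NOT x4) AND ((x2 AND NOT NOT x4) OR x2))   [double negation]
⇔ x4 OR ((NOT x2 OR NOT x2 OR NOT x4) AND ((x2 AND x4) OR x2))   [double negation]
⇔ x4 OR (NOT x2 AND x2 AND x4) OR (NOT x2 AND x2) OR (NOT x2 AND x2 AND x4) OR (NOT x2 AND x2) OR (NOT x4 AND x2 AND x4) OR (NOT x4 AND x2)   [distribute AND over OR]
⇔ x4 OR (NOT x4 AND x2)   [simplify]

x4 OR (NOT x4 AND x2)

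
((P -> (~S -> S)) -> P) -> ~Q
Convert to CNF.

((P -> (~S -> S)) -> P) -> ~Q
= ~((P -> (~S -> S)) -> P) | ~Q
= ~(~(P -> (~S -> S)) | P) | ~Q
= ~(~(~P | (~S -> S)) | P) | ~Q
= ~(~(~P | ~~S | S) | P) | ~Q
= (~~(~P | ~~S | S) & ~P) | ~Q
= ((~P | ~~S | S) & ~P) | ~Q
= ((~P | S | S) & ~P) | ~Q
= (~P | S | S | ~Q) & (~P | ~Q)
= ~P | ~Q

~P | ~Q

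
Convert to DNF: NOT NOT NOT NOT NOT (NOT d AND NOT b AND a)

NOT NOT NOT NOT NOT (NOT d AND NOT b AND a)
≡ NOT NOT NOT (NOT d AND NOT b AND a)   — double negation
≡ NOT (NOT d AND NOT b AND a)   — double negation
≡ NOT NOT d OR NOT NOT b OR NOT a   — De Morgan
≡ d OR NOT NOT b OR NOT a   — double negation
≡ d OR b OR NOT a   — double negation

d OR b OR NOT a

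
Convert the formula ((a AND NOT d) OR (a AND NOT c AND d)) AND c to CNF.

a AND (NOT d OR NOT c) AND c

((a AND NOT d) OR (a AND NOT c AND d)) AND c
= (a OR a) AND (a OR NOT c) AND (a OR d) AND (NOT d OR a) AND (NOT d OR NOT c) AND (NOT d OR d) AND c
= a AND (NOT d OR NOT c) AND c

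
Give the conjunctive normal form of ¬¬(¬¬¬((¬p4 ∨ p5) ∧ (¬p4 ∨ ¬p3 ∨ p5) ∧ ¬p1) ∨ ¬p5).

¬p5 ∨ p1

¬¬(¬¬¬((¬p4 ∨ p5) ∧ (¬p4 ∨ ¬p3 ∨ p5) ∧ ¬p1) ∨ ¬p5)
≡ ¬¬¬((¬p4 ∨ p5) ∧ (¬p4 ∨ ¬p3 ∨ p5) ∧ ¬p1) ∨ ¬p5   [double negation]
≡ ¬((¬p4 ∨ p5) ∧ (¬p4 ∨ ¬p3 ∨ p5) ∧ ¬p1) ∨ ¬p5   [double negation]
≡ ¬(¬p4 ∨ p5) ∨ ¬(¬p4 ∨ ¬p3 ∨ p5) ∨ ¬¬p1 ∨ ¬p5   [De Morgan]
≡ (¬¬p4 ∧ ¬p5) ∨ ¬(¬p4 ∨ ¬p3 ∨ p5) ∨ ¬¬p1 ∨ ¬p5   [De Morgan]
≡ (p4 ∧ ¬p5) ∨ ¬(¬p4 ∨ ¬p3 ∨ p5) ∨ ¬¬p1 ∨ ¬p5   [double negation]
≡ (p4 ∧ ¬p5) ∨ (¬¬p4 ∧ ¬¬p3 ∧ ¬p5) ∨ ¬¬p1 ∨ ¬p5   [De Morgan]
≡ (p4 ∧ ¬p5) ∨ (p4 ∧ ¬¬p3 ∧ ¬p5) ∨ ¬¬p1 ∨ ¬p5   [double negation]
≡ (p4 ∧ ¬p5) ∨ (p4 ∧ p3 ∧ ¬p5) ∨ ¬¬p1 ∨ ¬p5   [double negation]
≡ (p4 ∧ ¬p5) ∨ (p4 ∧ p3 ∧ ¬p5) ∨ p1 ∨ ¬p5   [double negation]
≡ (p4 ∨ p4 ∨ p1 ∨ ¬p5) ∧ (p4 ∨ p3 ∨ p1 ∨ ¬p5) ∧ (p4 ∨ ¬p5 ∨ p1 ∨ ¬p5) ∧ (¬p5 ∨ p4 ∨ p1 ∨ ¬p5) ∧ (¬p5 ∨ p3 ∨ p1 ∨ ¬p5) ∧ (¬p5 ∨ ¬p5 ∨ p1 ∨ ¬p5)   [distribute ∨ over ∧]
≡ ¬p5 ∨ p1   [simplify]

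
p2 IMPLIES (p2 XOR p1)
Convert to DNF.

p2 IMPLIES (p2 XOR p1)
= NOT p2 OR (p2 XOR p1)
= NOT p2 OR (p2 AND NOT p1) OR (NOT p2 AND p1)
= NOT p2 OR (p2 AND NOT p1)

NOT p2 OR (p2 AND NOT p1)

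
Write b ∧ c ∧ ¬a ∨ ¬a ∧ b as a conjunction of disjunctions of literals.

b ∧ c ∧ ¬a ∨ ¬a ∧ b
≡ (b ∨ ¬a) ∧ (b ∨ b) ∧ (c ∨ ¬a) ∧ (c ∨ b) ∧ (¬a ∨ ¬a) ∧ (¬a ∨ b)   [distribute ∨ over ∧]
≡ b ∧ ¬a   [simplify]

b ∧ ¬a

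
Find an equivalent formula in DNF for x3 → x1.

¬x3 ∨ x1

x3 → x1
≡ ¬x3 ∨ x1   (eliminate →)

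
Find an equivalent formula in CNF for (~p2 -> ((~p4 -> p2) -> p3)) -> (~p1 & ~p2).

(~p2 -> ((~p4 -> p2) -> p3)) -> (~p1 & ~p2)
= ~(~p2 -> ((~p4 -> p2) -> p3)) | (~p1 & ~p2)   [eliminate ->]
= ~(~~p2 | ((~p4 -> p2) -> p3)) | (~p1 & ~p2)   [eliminate ->]
= ~(~~p2 | ~(~p4 -> p2) | p3) | (~p1 & ~p2)   [eliminate ->]
= ~(~~p2 | ~(~~p4 | p2) | p3) | (~p1 & ~p2)   [eliminate ->]
= (~~~p2 & ~~(~~p4 | p2) & ~p3) | (~p1 & ~p2)   [De Morgan]
= (~p2 & ~~(~~p4 | p2) & ~p3) | (~p1 & ~p2)   [double negation]
= (~p2 & (~~p4 | p2) & ~p3) | (~p1 & ~p2)   [double negation]
= (~p2 & (p4 | p2) & ~p3) | (~p1 & ~p2)   [double negation]
= (~p2 | ~p1) & (~p2 | ~p2) & (p4 | p2 | ~p1) & (p4 | p2 | ~p2) & (~p3 | ~p1) & (~p3 | ~p2)   [distribute | over &]
= ~p2 & (p4 | p2 | ~p1) & (~p3 | ~p1)   [simplify]

~p2 & (p4 | p2 | ~p1) & (~p3 | ~p1)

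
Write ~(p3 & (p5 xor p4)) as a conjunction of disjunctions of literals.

~(p3 & (p5 xor p4))
≡ ~(p3 & (p5 | p4) & ~(p5 & p4))   [expand xor]
≡ ~p3 | ~(p5 | p4) | ~~(p5 & p4)   [De Morgan]
≡ ~p3 | (~p5 & ~p4) | ~~(p5 & p4)   [De Morgan]
≡ ~p3 | (~p5 & ~p4) | (p5 & p4)   [double negation]
≡ (~p3 | ~p5 | p5) & (~p3 | ~p5 | p4) & (~p3 | ~p4 | p5) & (~p3 | ~p4 | p4)   [distribute | over &]
≡ (~p3 | ~p5 | p4) & (~p3 | ~p4 | p5)   [simplify]

(~p3 | ~p5 | p4) & (~p3 | ~p4 | p5)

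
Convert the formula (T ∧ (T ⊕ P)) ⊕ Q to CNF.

(T ∧ (T ⊕ P)) ⊕ Q
⇔ ((T ∧ (T ⊕ P)) ∨ Q) ∧ ¬(T ∧ (T ⊕ P) ∧ Q)   [expand ⊕]
⇔ ((T ∧ (T ∨ P) ∧ ¬(T ∧ P)) ∨ Q) ∧ ¬(T ∧ (T ⊕ P) ∧ Q)   [expand ⊕]
⇔ ((T ∧ (T ∨ P) ∧ ¬(T ∧ P)) ∨ Q) ∧ ¬(T ∧ (T ∨ P) ∧ ¬(T ∧ P) ∧ Q)   [expand ⊕]
⇔ ((T ∧ (T ∨ P) ∧ (¬T ∨ ¬P)) ∨ Q) ∧ ¬(T ∧ (T ∨ P) ∧ ¬(T ∧ P) ∧ Q)   [De Morgan]
⇔ ((T ∧ (T ∨ P) ∧ (¬T ∨ ¬P)) ∨ Q) ∧ (¬T ∨ ¬(T ∨ P) ∨ ¬¬(T ∧ P) ∨ ¬Q)   [De Morgan]
⇔ ((T ∧ (T ∨ P) ∧ (¬T ∨ ¬P)) ∨ Q) ∧ (¬T ∨ (¬T ∧ ¬P) ∨ ¬¬(T ∧ P) ∨ ¬Q)   [De Morgan]
⇔ ((T ∧ (T ∨ P) ∧ (¬T ∨ ¬P)) ∨ Q) ∧ (¬T ∨ (¬T ∧ ¬P) ∨ (T ∧ P) ∨ ¬Q)   [double negation]
⇔ (T ∨ Q) ∧ (T ∨ P ∨ Q) ∧ (¬T ∨ ¬P ∨ Q) ∧ (¬T ∨ ¬T ∨ T ∨ ¬Q) ∧ (¬T ∨ ¬T ∨ P ∨ ¬Q) ∧ (¬T ∨ ¬P ∨ T ∨ ¬Q) ∧ (¬T ∨ ¬P ∨ P ∨ ¬Q)   [distribute ∨ over ∧]
⇔ (T ∨ Q) ∧ (¬T ∨ ¬P ∨ Q) ∧ (¬T ∨ P ∨ ¬Q)   [simplify]

(T ∨ Q) ∧ (¬T ∨ ¬P ∨ Q) ∧ (¬T ∨ P ∨ ¬Q)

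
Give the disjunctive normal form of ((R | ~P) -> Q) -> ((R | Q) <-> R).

(~P & ~Q) | (~R & ~Q) | R

((R | ~P) -> Q) -> ((R | Q) <-> R)
⇔ ~((R | ~P) -> Q) | ((R | Q) <-> R)
⇔ ~(~(R | ~P) | Q) | ((R | Q) <-> R)
⇔ ~(~(R | ~P) | Q) | (((R | Q) -> R) & (R -> (R | Q)))
⇔ ~(~(R | ~P) | Q) | ((~(R | Q) | R) & (R -> (R | Q)))
⇔ ~(~(R | ~P) | Q) | ((~(R | Q) | R) & (~R | R | Q))
⇔ (~~(R | ~P) & ~Q) | ((~(R | Q) | R) & (~R | R | Q))
⇔ ((R | ~P) & ~Q) | ((~(R | Q) | R) & (~R | R | Q))
⇔ ((R | ~P) & ~Q) | (((~R & ~Q) | R) & (~R | R | Q))
⇔ (R & ~Q) | (~P & ~Q) | (~R & ~Q & ~R) | (~R & ~Q & R) | (~R & ~Q & Q) | (R & ~R) | (R & R) | (R & Q)
⇔ (~P & ~Q) | (~R & ~Q) | R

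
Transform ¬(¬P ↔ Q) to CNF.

(¬P ∨ Q) ∧ (¬Q ∨ P)

¬(¬P ↔ Q)
⇔ ¬((¬P → Q) ∧ (Q → ¬P))   [eliminate ↔]
⇔ ¬((¬¬P ∨ Q) ∧ (Q → ¬P))   [eliminate →]
⇔ ¬((¬¬P ∨ Q) ∧ (¬Q ∨ ¬P))   [eliminate →]
⇔ ¬(¬¬P ∨ Q) ∨ ¬(¬Q ∨ ¬P)   [De Morgan]
⇔ (¬¬¬P ∧ ¬Q) ∨ ¬(¬Q ∨ ¬P)   [De Morgan]
⇔ (¬P ∧ ¬Q) ∨ ¬(¬Q ∨ ¬P)   [double negation]
⇔ (¬P ∧ ¬Q) ∨ (¬¬Q ∧ ¬¬P)   [De Morgan]
⇔ (¬P ∧ ¬Q) ∨ (Q ∧ ¬¬P)   [double negation]
⇔ (¬P ∧ ¬Q) ∨ (Q ∧ P)   [double negation]
⇔ (¬P ∨ Q) ∧ (¬P ∨ P) ∧ (¬Q ∨ Q) ∧ (¬Q ∨ P)   [distribute ∨ over ∧]
⇔ (¬P ∨ Q) ∧ (¬Q ∨ P)   [simplify]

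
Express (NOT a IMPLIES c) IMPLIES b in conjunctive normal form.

(NOT a IMPLIES c) IMPLIES b
= NOT (NOT a IMPLIES c) OR b
= NOT (NOT NOT a OR c) OR b
= (NOT NOT NOT a AND NOT c) OR b
= (NOT a AND NOT c) OR b
= (NOT a OR b) AND (NOT c OR b)

(NOT a OR b) AND (NOT c OR b)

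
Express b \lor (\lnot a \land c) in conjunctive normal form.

(b \lor \lnot a) \land (b \lor c)

b \lor (\lnot a \land c)
= (b \lor \lnot a) \land (b \lor c)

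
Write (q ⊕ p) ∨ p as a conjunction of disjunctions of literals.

q ∨ p

(q ⊕ p) ∨ p
= ((q ∨ p) ∧ ¬(q ∧ p)) ∨ p   [expand ⊕]
= ((q ∨ p) ∧ (¬q ∨ ¬p)) ∨ p   [De Morgan]
= (q ∨ p ∨ p) ∧ (¬q ∨ ¬p ∨ p)   [distribute ∨ over ∧]
= q ∨ p   [simplify]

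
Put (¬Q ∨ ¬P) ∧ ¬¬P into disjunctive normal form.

¬Q ∧ P

(¬Q ∨ ¬P) ∧ ¬¬P
= (¬Q ∨ ¬P) ∧ P   (double negation)
= (¬Q ∧ P) ∨ (¬P ∧ P)   (distribute ∧ over ∨)
= ¬Q ∧ P   (simplify)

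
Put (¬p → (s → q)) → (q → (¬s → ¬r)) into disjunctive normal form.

(¬p → (s → q)) → (q → (¬s → ¬r))
= ¬(¬p → (s → q)) ∨ (q → (¬s → ¬r))   — eliminate →
= ¬(¬¬p ∨ (s → q)) ∨ (q → (¬s → ¬r))   — eliminate →
= ¬(¬¬p ∨ ¬s ∨ q) ∨ (q → (¬s → ¬r))   — eliminate →
= ¬(¬¬p ∨ ¬s ∨ q) ∨ ¬q ∨ (¬s → ¬r)   — eliminate →
= ¬(¬¬p ∨ ¬s ∨ q) ∨ ¬q ∨ ¬¬s ∨ ¬r   — eliminate →
= (¬¬¬p ∧ ¬¬s ∧ ¬q) ∨ ¬q ∨ ¬¬s ∨ ¬r   — De Morgan
= (¬p ∧ ¬¬s ∧ ¬q) ∨ ¬q ∨ ¬¬s ∨ ¬r   — double negation
= (¬p ∧ s ∧ ¬q) ∨ ¬q ∨ ¬¬s ∨ ¬r   — double negation
= (¬p ∧ s ∧ ¬q) ∨ ¬q ∨ s ∨ ¬r   — double negation
= ¬q ∨ s ∨ ¬r   — simplify

¬q ∨ s ∨ ¬r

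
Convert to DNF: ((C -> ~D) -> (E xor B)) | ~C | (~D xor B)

((C -> ~D) -> (E xor B)) | ~C | (~D xor B)
= ~(C -> ~D) | (E xor B) | ~C | (~D xor B)   [eliminate ->]
= ~(~C | ~D) | (E xor B) | ~C | (~D xor B)   [eliminate ->]
= ~(~C | ~D) | (E & ~B) | (~E & B) | ~C | (~D xor B)   [expand xor]
= ~(~C | ~D) | (E & ~B) | (~E & B) | ~C | (~D & ~B) | (~~D & B)   [expand xor]
= (~~C & ~~D) | (E & ~B) | (~E & B) | ~C | (~D & ~B) | (~~D & B)   [De Morgan]
= (C & ~~D) | (E & ~B) | (~E & B) | ~C | (~D & ~B) | (~~D & B)   [double negation]
= (C & D) | (E & ~B) | (~E & B) | ~C | (~D & ~B) | (~~D & B)   [double negation]
= (C & D) | (E & ~B) | (~E & B) | ~C | (~D & ~B) | (D & B)   [double negation]

(C & D) | (E & ~B) | (~E & B) | ~C | (~D & ~B) | (D & B)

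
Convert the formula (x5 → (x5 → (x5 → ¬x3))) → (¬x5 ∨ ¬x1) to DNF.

(x5 → (x5 → (x5 → ¬x3))) → (¬x5 ∨ ¬x1)
⇔ ¬(x5 → (x5 → (x5 → ¬x3))) ∨ ¬x5 ∨ ¬x1   (eliminate →)
⇔ ¬(¬x5 ∨ (x5 → (x5 → ¬x3))) ∨ ¬x5 ∨ ¬x1   (eliminate →)
⇔ ¬(¬x5 ∨ ¬x5 ∨ (x5 → ¬x3)) ∨ ¬x5 ∨ ¬x1   (eliminate →)
⇔ ¬(¬x5 ∨ ¬x5 ∨ ¬x5 ∨ ¬x3) ∨ ¬x5 ∨ ¬x1   (eliminate →)
⇔ (¬¬x5 ∧ ¬¬x5 ∧ ¬¬x5 ∧ ¬¬x3) ∨ ¬x5 ∨ ¬x1   (De Morgan)
⇔ (x5 ∧ ¬¬x5 ∧ ¬¬x5 ∧ ¬¬x3) ∨ ¬x5 ∨ ¬x1   (double negation)
⇔ (x5 ∧ x5 ∧ ¬¬x5 ∧ ¬¬x3) ∨ ¬x5 ∨ ¬x1   (double negation)
⇔ (x5 ∧ x5 ∧ x5 ∧ ¬¬x3) ∨ ¬x5 ∨ ¬x1   (double negation)
⇔ (x5 ∧ x5 ∧ x5 ∧ x3) ∨ ¬x5 ∨ ¬x1   (double negation)
⇔ (x5 ∧ x3) ∨ ¬x5 ∨ ¬x1   (simplify)

(x5 ∧ x3) ∨ ¬x5 ∨ ¬x1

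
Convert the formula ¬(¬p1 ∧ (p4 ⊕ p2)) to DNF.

¬(¬p1 ∧ (p4 ⊕ p2))
⇔ ¬(¬p1 ∧ ((p4 ∧ ¬p2) ∨ (¬p4 ∧ p2)))   — expand ⊕
⇔ ¬¬p1 ∨ ¬((p4 ∧ ¬p2) ∨ (¬p4 ∧ p2))   — De Morgan
⇔ p1 ∨ ¬((p4 ∧ ¬p2) ∨ (¬p4 ∧ p2))   — double negation
⇔ p1 ∨ (¬(p4 ∧ ¬p2) ∧ ¬(¬p4 ∧ p2))   — De Morgan
⇔ p1 ∨ ((¬p4 ∨ ¬¬p2) ∧ ¬(¬p4 ∧ p2))   — De Morgan
⇔ p1 ∨ ((¬p4 ∨ p2) ∧ ¬(¬p4 ∧ p2))   — double negation
⇔ p1 ∨ ((¬p4 ∨ p2) ∧ (¬¬p4 ∨ ¬p2))   — De Morgan
⇔ p1 ∨ ((¬p4 ∨ p2) ∧ (p4 ∨ ¬p2))   — double negation
⇔ p1 ∨ (¬p4 ∧ p4) ∨ (¬p4 ∧ ¬p2) ∨ (p2 ∧ p4) ∨ (p2 ∧ ¬p2)   — distribute ∧ over ∨
⇔ p1 ∨ (¬p4 ∧ ¬p2) ∨ (p2 ∧ p4)   — simplify

p1 ∨ (¬p4 ∧ ¬p2) ∨ (p2 ∧ p4)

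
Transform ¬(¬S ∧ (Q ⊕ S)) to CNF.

¬(¬S ∧ (Q ⊕ S))
≡ ¬(¬S ∧ (Q ∨ S) ∧ ¬(Q ∧ S))   [expand ⊕]
≡ ¬¬S ∨ ¬(Q ∨ S) ∨ ¬¬(Q ∧ S)   [De Morgan]
≡ S ∨ ¬(Q ∨ S) ∨ ¬¬(Q ∧ S)   [double negation]
≡ S ∨ (¬Q ∧ ¬S) ∨ ¬¬(Q ∧ S)   [De Morgan]
≡ S ∨ (¬Q ∧ ¬S) ∨ (Q ∧ S)   [double negation]
≡ (S ∨ ¬Q ∨ Q) ∧ (S ∨ ¬Q ∨ S) ∧ (S ∨ ¬S ∨ Q) ∧ (S ∨ ¬S ∨ S)   [distribute ∨ over ∧]
≡ S ∨ ¬Q   [simplify]

S ∨ ¬Q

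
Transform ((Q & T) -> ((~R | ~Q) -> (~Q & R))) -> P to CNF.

((Q & T) -> ((~R | ~Q) -> (~Q & R))) -> P
= ~((Q & T) -> ((~R | ~Q) -> (~Q & R))) | P   (eliminate ->)
= ~(~(Q & T) | ((~R | ~Q) -> (~Q & R))) | P   (eliminate ->)
= ~(~(Q & T) | ~(~R | ~Q) | (~Q & R)) | P   (eliminate ->)
= (~~(Q & T) & ~~(~R | ~Q) & ~(~Q & R)) | P   (De Morgan)
= (Q & T & ~~(~R | ~Q) & ~(~Q & R)) | P   (double negation)
= (Q & T & (~R | ~Q) & ~(~Q & R)) | P   (double negation)
= (Q & T & (~R | ~Q) & (~~Q | ~R)) | P   (De Morgan)
= (Q & T & (~R | ~Q) & (Q | ~R)) | P   (double negation)
= (Q | P) & (T | P) & (~R | ~Q | P) & (Q | ~R | P)   (distribute | over &)
= (Q | P) & (T | P) & (~R | ~Q | P)   (simplify)

(Q | P) & (T | P) & (~R | ~Q | P)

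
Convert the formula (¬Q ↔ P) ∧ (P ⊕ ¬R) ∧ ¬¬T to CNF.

(Q ∨ P) ∧ (¬P ∨ ¬Q) ∧ (P ∨ ¬R) ∧ (¬P ∨ R) ∧ T

(¬Q ↔ P) ∧ (P ⊕ ¬R) ∧ ¬¬T
≡ (¬Q → P) ∧ (P → ¬Q) ∧ (P ⊕ ¬R) ∧ ¬¬T
≡ (¬¬Q ∨ P) ∧ (P → ¬Q) ∧ (P ⊕ ¬R) ∧ ¬¬T
≡ (¬¬Q ∨ P) ∧ (¬P ∨ ¬Q) ∧ (P ⊕ ¬R) ∧ ¬¬T
≡ (¬¬Q ∨ P) ∧ (¬P ∨ ¬Q) ∧ (P ∨ ¬R) ∧ ¬(P ∧ ¬R) ∧ ¬¬T
≡ (Q ∨ P) ∧ (¬P ∨ ¬Q) ∧ (P ∨ ¬R) ∧ ¬(P ∧ ¬R) ∧ ¬¬T
≡ (Q ∨ P) ∧ (¬P ∨ ¬Q) ∧ (P ∨ ¬R) ∧ (¬P ∨ ¬¬R) ∧ ¬¬T
≡ (Q ∨ P) ∧ (¬P ∨ ¬Q) ∧ (P ∨ ¬R) ∧ (¬P ∨ R) ∧ ¬¬T
≡ (Q ∨ P) ∧ (¬P ∨ ¬Q) ∧ (P ∨ ¬R) ∧ (¬P ∨ R) ∧ T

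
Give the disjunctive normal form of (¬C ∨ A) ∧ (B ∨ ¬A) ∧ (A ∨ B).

(¬C ∨ A) ∧ (B ∨ ¬A) ∧ (A ∨ B)
≡ (¬C ∧ B ∧ A) ∨ (¬C ∧ B ∧ B) ∨ (¬C ∧ ¬A ∧ A) ∨ (¬C ∧ ¬A ∧ B) ∨ (A ∧ B ∧ A) ∨ (A ∧ B ∧ B) ∨ (A ∧ ¬A ∧ A) ∨ (A ∧ ¬A ∧ B)   — distribute ∧ over ∨
≡ (¬C ∧ B) ∨ (A ∧ B)   — simplify

(¬C ∧ B) ∨ (A ∧ B)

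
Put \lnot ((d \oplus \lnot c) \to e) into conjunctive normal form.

\lnot ((d \oplus \lnot c) \to e)
= \lnot (\lnot (d \oplus \lnot c) \lor e)   [eliminate \to]
= \lnot (\lnot ((d \lor \lnot c) \land \lnot (d \land \lnot c)) \lor e)   [expand \oplus]
= \lnot \lnot ((d \lor \lnot c) \land \lnot (d \land \lnot c)) \land \lnot e   [De Morgan]
= (d \lor \lnot c) \land \lnot (d \land \lnot c) \land \lnot e   [double negation]
= (d \lor \lnot c) \land (\lnot d \lor \lnot \lnot c) \land \lnot e   [De Morgan]
= (d \lor \lnot c) \land (\lnot d \lor c) \land \lnot e   [double negation]

(d \lor \lnot c) \land (\lnot d \lor c) \land \lnot e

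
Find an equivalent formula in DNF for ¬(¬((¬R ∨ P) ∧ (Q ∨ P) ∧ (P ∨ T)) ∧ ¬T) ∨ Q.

¬(¬((¬R ∨ P) ∧ (Q ∨ P) ∧ (P ∨ T)) ∧ ¬T) ∨ Q
≡ ¬¬((¬R ∨ P) ∧ (Q ∨ P) ∧ (P ∨ T)) ∨ ¬¬T ∨ Q   (De Morgan)
≡ ((¬R ∨ P) ∧ (Q ∨ P) ∧ (P ∨ T)) ∨ ¬¬T ∨ Q   (double negation)
≡ ((¬R ∨ P) ∧ (Q ∨ P) ∧ (P ∨ T)) ∨ T ∨ Q   (double negation)
≡ (¬R ∧ Q ∧ P) ∨ (¬R ∧ Q ∧ T) ∨ (¬R ∧ P ∧ P) ∨ (¬R ∧ P ∧ T) ∨ (P ∧ Q ∧ P) ∨ (P ∧ Q ∧ T) ∨ (P ∧ P ∧ P) ∨ (P ∧ P ∧ T) ∨ T ∨ Q   (distribute ∧ over ∨)
≡ P ∨ T ∨ Q   (simplify)

P ∨ T ∨ Q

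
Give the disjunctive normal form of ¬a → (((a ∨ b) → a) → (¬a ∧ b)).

¬a → (((a ∨ b) → a) → (¬a ∧ b))
≡ ¬¬a ∨ (((a ∨ b) → a) → (¬a ∧ b))   (eliminate →)
≡ ¬¬a ∨ ¬((a ∨ b) → a) ∨ (¬a ∧ b)   (eliminate →)
≡ ¬¬a ∨ ¬(¬(a ∨ b) ∨ a) ∨ (¬a ∧ b)   (eliminate →)
≡ a ∨ ¬(¬(a ∨ b) ∨ a) ∨ (¬a ∧ b)   (double negation)
≡ a ∨ (¬¬(a ∨ b) ∧ ¬a) ∨ (¬a ∧ b)   (De Morgan)
≡ a ∨ ((a ∨ b) ∧ ¬a) ∨ (¬a ∧ b)   (double negation)
≡ a ∨ (a ∧ ¬a) ∨ (b ∧ ¬a) ∨ (¬a ∧ b)   (distribute ∧ over ∨)
≡ a ∨ (b ∧ ¬a)   (simplify)

a ∨ (b ∧ ¬a)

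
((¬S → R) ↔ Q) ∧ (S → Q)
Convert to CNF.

(¬S ∨ Q) ∧ (¬R ∨ Q) ∧ (¬Q ∨ S ∨ R)

((¬S → R) ↔ Q) ∧ (S → Q)
⇔ ((¬S → R) → Q) ∧ (Q → (¬S → R)) ∧ (S → Q)
⇔ (¬(¬S → R) ∨ Q) ∧ (Q → (¬S → R)) ∧ (S → Q)
⇔ (¬(¬¬S ∨ R) ∨ Q) ∧ (Q → (¬S → R)) ∧ (S → Q)
⇔ (¬(¬¬S ∨ R) ∨ Q) ∧ (¬Q ∨ (¬S → R)) ∧ (S → Q)
⇔ (¬(¬¬S ∨ R) ∨ Q) ∧ (¬Q ∨ ¬¬S ∨ R) ∧ (S → Q)
⇔ (¬(¬¬S ∨ R) ∨ Q) ∧ (¬Q ∨ ¬¬S ∨ R) ∧ (¬S ∨ Q)
⇔ ((¬¬¬S ∧ ¬R) ∨ Q) ∧ (¬Q ∨ ¬¬S ∨ R) ∧ (¬S ∨ Q)
⇔ ((¬S ∧ ¬R) ∨ Q) ∧ (¬Q ∨ ¬¬S ∨ R) ∧ (¬S ∨ Q)
⇔ ((¬S ∧ ¬R) ∨ Q) ∧ (¬Q ∨ S ∨ R) ∧ (¬S ∨ Q)
⇔ (¬S ∨ Q) ∧ (¬R ∨ Q) ∧ (¬Q ∨ S ∨ R) ∧ (¬S ∨ Q)
⇔ (¬S ∨ Q) ∧ (¬R ∨ Q) ∧ (¬Q ∨ S ∨ R)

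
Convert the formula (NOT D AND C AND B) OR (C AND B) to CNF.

C AND B

(NOT D AND C AND B) OR (C AND B)
≡ (NOT D OR C) AND (NOT D OR B) AND (C OR C) AND (C OR B) AND (B OR C) AND (B OR B)   [distribute OR over AND]
≡ C AND B   [simplify]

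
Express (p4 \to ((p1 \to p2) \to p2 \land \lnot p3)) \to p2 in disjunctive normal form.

p4 \land \lnot p1 \land \lnot p2 \lor p4 \land \lnot p1 \land p3 \lor p2

(p4 \to ((p1 \to p2) \to p2 \land \lnot p3)) \to p2
= \lnot (p4 \to ((p1 \to p2) \to p2 \land \lnot p3)) \lor p2   [eliminate \to]
= \lnot (\lnot p4 \lor ((p1 \to p2) \to p2 \land \lnot p3)) \lor p2   [eliminate \to]
= \lnot (\lnot p4 \lor \lnot (p1 \to p2) \lor p2 \land \lnot p3) \lor p2   [eliminate \to]
= \lnot (\lnot p4 \lor \lnot (\lnot p1 \lor p2) \lor p2 \land \lnot p3) \lor p2   [eliminate \to]
= \lnot \lnot p4 \land \lnot \lnot (\lnot p1 \lor p2) \land \lnot (p2 \land \lnot p3) \lor p2   [De Morgan]
= p4 \land \lnot \lnot (\lnot p1 \lor p2) \land \lnot (p2 \land \lnot p3) \lor p2   [double negation]
= p4 \land (\lnot p1 \lor p2) \land \lnot (p2 \land \lnot p3) \lor p2   [double negation]
= p4 \land (\lnot p1 \lor p2) \land (\lnot p2 \lor \lnot \lnot p3) \lor p2   [De Morgan]
= p4 \land (\lnot p1 \lor p2) \land (\lnot p2 \lor p3) \lor p2   [double negation]
= p4 \land \lnot p1 \land \lnot p2 \lor p4 \land \lnot p1 \land p3 \lor p4 \land p2 \land \lnot p2 \lor p4 \land p2 \land p3 \lor p2   [distribute \land over \lor]
= p4 \land \lnot p1 \land \lnot p2 \lor p4 \land \lnot p1 \land p3 \lor p2   [simplify]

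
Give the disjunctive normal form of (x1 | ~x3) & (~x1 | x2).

(x1 & x2) | (~x3 & ~x1) | (~x3 & x2)

(x1 | ~x3) & (~x1 | x2)
≡ (x1 & ~x1) | (x1 & x2) | (~x3 & ~x1) | (~x3 & x2)   [distribute & over |]
≡ (x1 & x2) | (~x3 & ~x1) | (~x3 & x2)   [simplify]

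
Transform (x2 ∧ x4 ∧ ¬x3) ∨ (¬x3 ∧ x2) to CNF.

x2 ∧ ¬x3

(x2 ∧ x4 ∧ ¬x3) ∨ (¬x3 ∧ x2)
⇔ (x2 ∨ ¬x3) ∧ (x2 ∨ x2) ∧ (x4 ∨ ¬x3) ∧ (x4 ∨ x2) ∧ (¬x3 ∨ ¬x3) ∧ (¬x3 ∨ x2)   (distribute ∨ over ∧)
⇔ x2 ∧ ¬x3   (simplify)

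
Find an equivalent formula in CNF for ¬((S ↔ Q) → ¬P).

(¬S ∨ Q) ∧ (¬Q ∨ S) ∧ P

¬((S ↔ Q) → ¬P)
⇔ ¬(¬(S ↔ Q) ∨ ¬P)   — eliminate →
⇔ ¬(¬((S → Q) ∧ (Q → S)) ∨ ¬P)   — eliminate ↔
⇔ ¬(¬((¬S ∨ Q) ∧ (Q → S)) ∨ ¬P)   — eliminate →
⇔ ¬(¬((¬S ∨ Q) ∧ (¬Q ∨ S)) ∨ ¬P)   — eliminate →
⇔ ¬¬((¬S ∨ Q) ∧ (¬Q ∨ S)) ∧ ¬¬P   — De Morgan
⇔ (¬S ∨ Q) ∧ (¬Q ∨ S) ∧ ¬¬P   — double negation
⇔ (¬S ∨ Q) ∧ (¬Q ∨ S) ∧ P   — double negation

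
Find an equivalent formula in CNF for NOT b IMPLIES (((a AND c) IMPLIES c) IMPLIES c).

b OR c

NOT b IMPLIES (((a AND c) IMPLIES c) IMPLIES c)
= NOT NOT b OR (((a AND c) IMPLIES c) IMPLIES c)   (eliminate IMPLIES)
= NOT NOT b OR NOT ((a AND c) IMPLIES c) OR c   (eliminate IMPLIES)
= NOT NOT b OR NOT (NOT (a AND c) OR c) OR c   (eliminate IMPLIES)
= b OR NOT (NOT (a AND c) OR c) OR c   (double negation)
= b OR (NOT NOT (a AND c) AND NOT c) OR c   (De Morgan)
= b OR (a AND c AND NOT c) OR c   (double negation)
= (b OR a OR c) AND (b OR c OR c) AND (b OR NOT c OR c)   (distribute OR over AND)
= b OR c   (simplify)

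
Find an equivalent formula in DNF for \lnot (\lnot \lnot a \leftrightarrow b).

\lnot (\lnot \lnot a \leftrightarrow b)
= \lnot ((\lnot \lnot a \to b) \land (b \to \lnot \lnot a))   [eliminate \leftrightarrow]
= \lnot ((\lnot \lnot \lnot a \lor b) \land (b \to \lnot \lnot a))   [eliminate \to]
= \lnot ((\lnot \lnot \lnot a \lor b) \land (\lnot b \lor \lnot \lnot a))   [eliminate \to]
= \lnot (\lnot \lnot \lnot a \lor b) \lor \lnot (\lnot b \lor \lnot \lnot a)   [De Morgan]
= (\lnot \lnot \lnot \lnot a \land \lnot b) \lor \lnot (\lnot b \lor \lnot \lnot a)   [De Morgan]
= (\lnot \lnot a \land \lnot b) \lor \lnot (\lnot b \lor \lnot \lnot a)   [double negation]
= (a \land \lnot b) \lor \lnot (\lnot b \lor \lnot \lnot a)   [double negation]
= (a \land \lnot b) \lor (\lnot \lnot b \land \lnot \lnot \lnot a)   [De Morgan]
= (a \land \lnot b) \lor (b \land \lnot \lnot \lnot a)   [double negation]
= (a \land \lnot b) \lor (b \land \lnot a)   [double negation]

(a \land \lnot b) \lor (b \land \lnot a)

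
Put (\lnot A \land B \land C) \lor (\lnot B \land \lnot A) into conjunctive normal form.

(\lnot A \land B \land C) \lor (\lnot B \land \lnot A)
= (\lnot A \lor \lnot B) \land (\lnot A \lor \lnot A) \land (B \lor \lnot B) \land (B \lor \lnot A) \land (C \lor \lnot B) \land (C \lor \lnot A)   (distribute \lor over \land)
= \lnot A \land (C \lor \lnot B)   (simplify)

\lnot A \land (C \lor \lnot B)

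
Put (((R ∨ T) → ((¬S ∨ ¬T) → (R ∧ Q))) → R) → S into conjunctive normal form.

(¬T ∨ S ∨ R) ∧ (¬T ∨ S ∨ Q) ∧ (¬R ∨ S)

(((R ∨ T) → ((¬S ∨ ¬T) → (R ∧ Q))) → R) → S
⇔ ¬(((R ∨ T) → ((¬S ∨ ¬T) → (R ∧ Q))) → R) ∨ S   [eliminate →]
⇔ ¬(¬((R ∨ T) → ((¬S ∨ ¬T) → (R ∧ Q))) ∨ R) ∨ S   [eliminate →]
⇔ ¬(¬(¬(R ∨ T) ∨ ((¬S ∨ ¬T) → (R ∧ Q))) ∨ R) ∨ S   [eliminate →]
⇔ ¬(¬(¬(R ∨ T) ∨ ¬(¬S ∨ ¬T) ∨ (R ∧ Q)) ∨ R) ∨ S   [eliminate →]
⇔ (¬¬(¬(R ∨ T) ∨ ¬(¬S ∨ ¬T) ∨ (R ∧ Q)) ∧ ¬R) ∨ S   [De Morgan]
⇔ ((¬(R ∨ T) ∨ ¬(¬S ∨ ¬T) ∨ (R ∧ Q)) ∧ ¬R) ∨ S   [double negation]
⇔ (((¬R ∧ ¬T) ∨ ¬(¬S ∨ ¬T) ∨ (R ∧ Q)) ∧ ¬R) ∨ S   [De Morgan]
⇔ (((¬R ∧ ¬T) ∨ (¬¬S ∧ ¬¬T) ∨ (R ∧ Q)) ∧ ¬R) ∨ S   [De Morgan]
⇔ (((¬R ∧ ¬T) ∨ (S ∧ ¬¬T) ∨ (R ∧ Q)) ∧ ¬R) ∨ S   [double negation]
⇔ (((¬R ∧ ¬T) ∨ (S ∧ T) ∨ (R ∧ Q)) ∧ ¬R) ∨ S   [double negation]
⇔ (¬R ∨ S ∨ R ∨ S) ∧ (¬R ∨ S ∨ Q ∨ S) ∧ (¬R ∨ T ∨ R ∨ S) ∧ (¬R ∨ T ∨ Q ∨ S) ∧ (¬T ∨ S ∨ R ∨ S) ∧ (¬T ∨ S ∨ Q ∨ S) ∧ (¬T ∨ T ∨ R ∨ S) ∧ (¬T ∨ T ∨ Q ∨ S) ∧ (¬R ∨ S)   [distribute ∨ over ∧]
⇔ (¬T ∨ S ∨ R) ∧ (¬T ∨ S ∨ Q) ∧ (¬R ∨ S)   [simplify]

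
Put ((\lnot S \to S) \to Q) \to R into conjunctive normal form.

(S \lor R) \land (\lnot Q \lor R)

((\lnot S \to S) \to Q) \to R
≡ \lnot ((\lnot S \to S) \to Q) \lor R   [eliminate \to]
≡ \lnot (\lnot (\lnot S \to S) \lor Q) \lor R   [eliminate \to]
≡ \lnot (\lnot (\lnot \lnot S \lor S) \lor Q) \lor R   [eliminate \to]
≡ (\lnot \lnot (\lnot \lnot S \lor S) \land \lnot Q) \lor R   [De Morgan]
≡ ((\lnot \lnot S \lor S) \land \lnot Q) \lor R   [double negation]
≡ ((S \lor S) \land \lnot Q) \lor R   [double negation]
≡ (S \lor S \lor R) \land (\lnot Q \lor R)   [distribute \lor over \land]
≡ (S \lor R) \land (\lnot Q \lor R)   [simplify]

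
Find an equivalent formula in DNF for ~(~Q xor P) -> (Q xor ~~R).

~(~Q xor P) -> (Q xor ~~R)
⇔ ~~(~Q xor P) | (Q xor ~~R)   [eliminate ->]
⇔ ~~((~Q & ~P) | (~~Q & P)) | (Q xor ~~R)   [expand xor]
⇔ ~~((~Q & ~P) | (~~Q & P)) | (Q & ~~~R) | (~Q & ~~R)   [expand xor]
⇔ (~Q & ~P) | (~~Q & P) | (Q & ~~~R) | (~Q & ~~R)   [double negation]
⇔ (~Q & ~P) | (Q & P) | (Q & ~~~R) | (~Q & ~~R)   [double negation]
⇔ (~Q & ~P) | (Q & P) | (Q & ~R) | (~Q & ~~R)   [double negation]
⇔ (~Q & ~P) | (Q & P) | (Q & ~R) | (~Q & R)   [double negation]

(~Q & ~P) | (Q & P) | (Q & ~R) | (~Q & R)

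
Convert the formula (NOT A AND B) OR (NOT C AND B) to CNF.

(NOT A OR NOT C) AND B

(NOT A AND B) OR (NOT C AND B)
≡ (NOT A OR NOT C) AND (NOT A OR B) AND (B OR NOT C) AND (B OR B)   (distribute OR over AND)
≡ (NOT A OR NOT C) AND B   (simplify)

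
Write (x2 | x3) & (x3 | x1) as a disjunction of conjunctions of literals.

(x2 | x3) & (x3 | x1)
≡ (x2 & x3) | (x2 & x1) | (x3 & x3) | (x3 & x1)   [distribute & over |]
≡ (x2 & x1) | x3   [simplify]

(x2 & x1) | x3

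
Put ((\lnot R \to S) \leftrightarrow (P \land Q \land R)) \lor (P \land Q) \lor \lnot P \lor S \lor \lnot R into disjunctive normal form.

((\lnot R \to S) \leftrightarrow (P \land Q \land R)) \lor (P \land Q) \lor \lnot P \lor S \lor \lnot R
= (((\lnot R \to S) \to (P \land Q \land R)) \land ((P \land Q \land R) \to (\lnot R \to S))) \lor (P \land Q) \lor \lnot P \lor S \lor \lnot R   — eliminate \leftrightarrow
= ((\lnot (\lnot R \to S) \lor (P \land Q \land R)) \land ((P \land Q \land R) \to (\lnot R \to S))) \lor (P \land Q) \lor \lnot P \lor S \lor \lnot R   — eliminate \to
= ((\lnot (\lnot \lnot R \lor S) \lor (P \land Q \land R)) \land ((P \land Q \land R) \to (\lnot R \to S))) \lor (P \land Q) \lor \lnot P \lor S \lor \lnot R   — eliminate \to
= ((\lnot (\lnot \lnot R \lor S) \lor (P \land Q \land R)) \land (\lnot (P \land Q \land R) \lor (\lnot R \to S))) \lor (P \land Q) \lor \lnot P \lor S \lor \lnot R   — eliminate \to
= ((\lnot (\lnot \lnot R \lor S) \lor (P \land Q \land R)) \land (\lnot (P \land Q \land R) \lor \lnot \lnot R \lor S)) \lor (P \land Q) \lor \lnot P \lor S \lor \lnot R   — eliminate \to
= (((\lnot \lnot \lnot R \land \lnot S) \lor (P \land Q \land R)) \land (\lnot (P \land Q \land R) \lor \lnot \lnot R \lor S)) \lor (P \land Q) \lor \lnot P \lor S \lor \lnot R   — De Morgan
= (((\lnot R \land \lnot S) \lor (P \land Q \land R)) \land (\lnot (P \land Q \land R) \lor \lnot \lnot R \lor S)) \lor (P \land Q) \lor \lnot P \lor S \lor \lnot R   — double negation
= (((\lnot R \land \lnot S) \lor (P \land Q \land R)) \land (\lnot P \lor \lnot Q \lor \lnot R \lor \lnot \lnot R \lor S)) \lor (P \land Q) \lor \lnot P \lor S \lor \lnot R   — De Morgan
= (((\lnot R \land \lnot S) \lor (P \land Q \land R)) \land (\lnot P \lor \lnot Q \lor \lnot R \lor R \lor S)) \lor (P \land Q) \lor \lnot P \lor S \lor \lnot R   — double negation
= (\lnot R \land \lnot S \land \lnot P) \lor (\lnot R \land \lnot S \land \lnot Q) \lor (\lnot R \land \lnot S \land \lnot R) \lor (\lnot R \land \lnot S \land R) \lor (\lnot R \land \lnot S \land S) \lor (P \land Q \land R \land \lnot P) \lor (P \land Q \land R \land \lnot Q) \lor (P \land Q \land R \land \lnot R) \lor (P \land Q \land R \land R) \lor (P \land Q \land R \land S) \lor (P \land Q) \lor \lnot P \lor S \lor \lnot R   — distribute \land over \lor
= (P \land Q) \lor \lnot P \lor S \lor \lnot R   — simplify

(P \land Q) \lor \lnot P \lor S \lor \lnot R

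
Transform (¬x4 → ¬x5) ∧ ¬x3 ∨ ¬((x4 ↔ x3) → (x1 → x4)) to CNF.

(x4 ∨ ¬x5 ∨ x1) ∧ (¬x3 ∨ x4) ∧ (¬x3 ∨ x1) ∧ (¬x3 ∨ ¬x4)

(¬x4 → ¬x5) ∧ ¬x3 ∨ ¬((x4 ↔ x3) → (x1 → x4))
≡ (¬¬x4 ∨ ¬x5) ∧ ¬x3 ∨ ¬((x4 ↔ x3) → (x1 → x4))   [eliminate →]
≡ (¬¬x4 ∨ ¬x5) ∧ ¬x3 ∨ ¬(¬(x4 ↔ x3) ∨ (x1 → x4))   [eliminate →]
≡ (¬¬x4 ∨ ¬x5) ∧ ¬x3 ∨ ¬(¬((x4 → x3) ∧ (x3 → x4)) ∨ (x1 → x4))   [eliminate ↔]
≡ (¬¬x4 ∨ ¬x5) ∧ ¬x3 ∨ ¬(¬((¬x4 ∨ x3) ∧ (x3 → x4)) ∨ (x1 → x4))   [eliminate →]
≡ (¬¬x4 ∨ ¬x5) ∧ ¬x3 ∨ ¬(¬((¬x4 ∨ x3) ∧ (¬x3 ∨ x4)) ∨ (x1 → x4))   [eliminate →]
≡ (¬¬x4 ∨ ¬x5) ∧ ¬x3 ∨ ¬(¬((¬x4 ∨ x3) ∧ (¬x3 ∨ x4)) ∨ ¬x1 ∨ x4)   [eliminate →]
≡ (x4 ∨ ¬x5) ∧ ¬x3 ∨ ¬(¬((¬x4 ∨ x3) ∧ (¬x3 ∨ x4)) ∨ ¬x1 ∨ x4)   [double negation]
≡ (x4 ∨ ¬x5) ∧ ¬x3 ∨ ¬¬((¬x4 ∨ x3) ∧ (¬x3 ∨ x4)) ∧ ¬¬x1 ∧ ¬x4   [De Morgan]
≡ (x4 ∨ ¬x5) ∧ ¬x3 ∨ (¬x4 ∨ x3) ∧ (¬x3 ∨ x4) ∧ ¬¬x1 ∧ ¬x4   [double negation]
≡ (x4 ∨ ¬x5) ∧ ¬x3 ∨ (¬x4 ∨ x3) ∧ (¬x3 ∨ x4) ∧ x1 ∧ ¬x4   [double negation]
≡ (x4 ∨ ¬x5 ∨ ¬x4 ∨ x3) ∧ (x4 ∨ ¬x5 ∨ ¬x3 ∨ x4) ∧ (x4 ∨ ¬x5 ∨ x1) ∧ (x4 ∨ ¬x5 ∨ ¬x4) ∧ (¬x3 ∨ ¬x4 ∨ x3) ∧ (¬x3 ∨ ¬x3 ∨ x4) ∧ (¬x3 ∨ x1) ∧ (¬x3 ∨ ¬x4)   [distribute ∨ over ∧]
≡ (x4 ∨ ¬x5 ∨ x1) ∧ (¬x3 ∨ x4) ∧ (¬x3 ∨ x1) ∧ (¬x3 ∨ ¬x4)   [simplify]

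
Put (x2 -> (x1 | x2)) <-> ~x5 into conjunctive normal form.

(x2 -> (x1 | x2)) <-> ~x5
= ((x2 -> (x1 | x2)) -> ~x5) & (~x5 -> (x2 -> (x1 | x2)))   — eliminate <->
= (~(x2 -> (x1 | x2)) | ~x5) & (~x5 -> (x2 -> (x1 | x2)))   — eliminate ->
= (~(~x2 | x1 | x2) | ~x5) & (~x5 -> (x2 -> (x1 | x2)))   — eliminate ->
= (~(~x2 | x1 | x2) | ~x5) & (~~x5 | (x2 -> (x1 | x2)))   — eliminate ->
= (~(~x2 | x1 | x2) | ~x5) & (~~x5 | ~x2 | x1 | x2)   — eliminate ->
= ((~~x2 & ~x1 & ~x2) | ~x5) & (~~x5 | ~x2 | x1 | x2)   — De Morgan
= ((x2 & ~x1 & ~x2) | ~x5) & (~~x5 | ~x2 | x1 | x2)   — double negation
= ((x2 & ~x1 & ~x2) | ~x5) & (x5 | ~x2 | x1 | x2)   — double negation
= (x2 | ~x5) & (~x1 | ~x5) & (~x2 | ~x5) & (x5 | ~x2 | x1 | x2)   — distribute | over &
= (x2 | ~x5) & (~x1 | ~x5) & (~x2 | ~x5)   — simplify

(x2 | ~x5) & (~x1 | ~x5) & (~x2 | ~x5)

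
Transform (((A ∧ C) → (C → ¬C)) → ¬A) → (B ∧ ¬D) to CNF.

(((A ∧ C) → (C → ¬C)) → ¬A) → (B ∧ ¬D)
≡ ¬(((A ∧ C) → (C → ¬C)) → ¬A) ∨ (B ∧ ¬D)   [eliminate →]
≡ ¬(¬((A ∧ C) → (C → ¬C)) ∨ ¬A) ∨ (B ∧ ¬D)   [eliminate →]
≡ ¬(¬(¬(A ∧ C) ∨ (C → ¬C)) ∨ ¬A) ∨ (B ∧ ¬D)   [eliminate →]
≡ ¬(¬(¬(A ∧ C) ∨ ¬C ∨ ¬C) ∨ ¬A) ∨ (B ∧ ¬D)   [eliminate →]
≡ (¬¬(¬(A ∧ C) ∨ ¬C ∨ ¬C) ∧ ¬¬A) ∨ (B ∧ ¬D)   [De Morgan]
≡ ((¬(A ∧ C) ∨ ¬C ∨ ¬C) ∧ ¬¬A) ∨ (B ∧ ¬D)   [double negation]
≡ ((¬A ∨ ¬C ∨ ¬C ∨ ¬C) ∧ ¬¬A) ∨ (B ∧ ¬D)   [De Morgan]
≡ ((¬A ∨ ¬C ∨ ¬C ∨ ¬C) ∧ A) ∨ (B ∧ ¬D)   [double negation]
≡ (¬A ∨ ¬C ∨ ¬C ∨ ¬C ∨ B) ∧ (¬A ∨ ¬C ∨ ¬C ∨ ¬C ∨ ¬D) ∧ (A ∨ B) ∧ (A ∨ ¬D)   [distribute ∨ over ∧]
≡ (¬A ∨ ¬C ∨ B) ∧ (¬A ∨ ¬C ∨ ¬D) ∧ (A ∨ B) ∧ (A ∨ ¬D)   [simplify]

(¬A ∨ ¬C ∨ B) ∧ (¬A ∨ ¬C ∨ ¬D) ∧ (A ∨ B) ∧ (A ∨ ¬D)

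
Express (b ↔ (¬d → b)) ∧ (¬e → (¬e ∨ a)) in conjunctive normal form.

¬d ∨ b

(b ↔ (¬d → b)) ∧ (¬e → (¬e ∨ a))
⇔ (b → (¬d → b)) ∧ ((¬d → b) → b) ∧ (¬e → (¬e ∨ a))   — eliminate ↔
⇔ (¬b ∨ (¬d → b)) ∧ ((¬d → b) → b) ∧ (¬e → (¬e ∨ a))   — eliminate →
⇔ (¬b ∨ ¬¬d ∨ b) ∧ ((¬d → b) → b) ∧ (¬e → (¬e ∨ a))   — eliminate →
⇔ (¬b ∨ ¬¬d ∨ b) ∧ (¬(¬d → b) ∨ b) ∧ (¬e → (¬e ∨ a))   — eliminate →
⇔ (¬b ∨ ¬¬d ∨ b) ∧ (¬(¬¬d ∨ b) ∨ b) ∧ (¬e → (¬e ∨ a))   — eliminate →
⇔ (¬b ∨ ¬¬d ∨ b) ∧ (¬(¬¬d ∨ b) ∨ b) ∧ (¬¬e ∨ ¬e ∨ a)   — eliminate →
⇔ (¬b ∨ d ∨ b) ∧ (¬(¬¬d ∨ b) ∨ b) ∧ (¬¬e ∨ ¬e ∨ a)   — double negation
⇔ (¬b ∨ d ∨ b) ∧ ((¬¬¬d ∧ ¬b) ∨ b) ∧ (¬¬e ∨ ¬e ∨ a)   — De Morgan
⇔ (¬b ∨ d ∨ b) ∧ ((¬d ∧ ¬b) ∨ b) ∧ (¬¬e ∨ ¬e ∨ a)   — double negation
⇔ (¬b ∨ d ∨ b) ∧ ((¬d ∧ ¬b) ∨ b) ∧ (e ∨ ¬e ∨ a)   — double negation
⇔ (¬b ∨ d ∨ b) ∧ (¬d ∨ b) ∧ (¬b ∨ b) ∧ (e ∨ ¬e ∨ a)   — distribute ∨ over ∧
⇔ ¬d ∨ b   — simplify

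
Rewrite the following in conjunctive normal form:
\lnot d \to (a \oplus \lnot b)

(d \lor a \lor \lnot b) \land (d \lor \lnot a \lor b)

\lnot d \to (a \oplus \lnot b)
≡ \lnot \lnot d \lor (a \oplus \lnot b)   (eliminate \to)
≡ \lnot \lnot d \lor ((a \lor \lnot b) \land \lnot (a \land \lnot b))   (expand \oplus)
≡ d \lor ((a \lor \lnot b) \land \lnot (a \land \lnot b))   (double negation)
≡ d \lor ((a \lor \lnot b) \land (\lnot a \lor \lnot \lnot b))   (De Morgan)
≡ d \lor ((a \lor \lnot b) \land (\lnot a \lor b))   (double negation)
≡ (d \lor a \lor \lnot b) \land (d \lor \lnot a \lor b)   (distribute \lor over \land)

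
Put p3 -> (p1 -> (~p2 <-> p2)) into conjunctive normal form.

(~p3 | ~p1 | p2) & (~p3 | ~p1 | ~p2)

p3 -> (p1 -> (~p2 <-> p2))
= ~p3 | (p1 -> (~p2 <-> p2))   [eliminate ->]
= ~p3 | ~p1 | (~p2 <-> p2)   [eliminate ->]
= ~p3 | ~p1 | ((~p2 -> p2) & (p2 -> ~p2))   [eliminate <->]
= ~p3 | ~p1 | ((~~p2 | p2) & (p2 -> ~p2))   [eliminate ->]
= ~p3 | ~p1 | ((~~p2 | p2) & (~p2 | ~p2))   [eliminate ->]
= ~p3 | ~p1 | ((p2 | p2) & (~p2 | ~p2))   [double negation]
= (~p3 | ~p1 | p2 | p2) & (~p3 | ~p1 | ~p2 | ~p2)   [distribute | over &]
= (~p3 | ~p1 | p2) & (~p3 | ~p1 | ~p2)   [simplify]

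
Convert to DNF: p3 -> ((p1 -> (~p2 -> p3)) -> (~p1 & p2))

p3 -> ((p1 -> (~p2 -> p3)) -> (~p1 & p2))
⇔ ~p3 | ((p1 -> (~p2 -> p3)) -> (~p1 & p2))   [eliminate ->]
⇔ ~p3 | ~(p1 -> (~p2 -> p3)) | (~p1 & p2)   [eliminate ->]
⇔ ~p3 | ~(~p1 | (~p2 -> p3)) | (~p1 & p2)   [eliminate ->]
⇔ ~p3 | ~(~p1 | ~~p2 | p3) | (~p1 & p2)   [eliminate ->]
⇔ ~p3 | (~~p1 & ~~~p2 & ~p3) | (~p1 & p2)   [De Morgan]
⇔ ~p3 | (p1 & ~~~p2 & ~p3) | (~p1 & p2)   [double negation]
⇔ ~p3 | (p1 & ~p2 & ~p3) | (~p1 & p2)   [double negation]
⇔ ~p3 | (~p1 & p2)   [simplify]

~p3 | (~p1 & p2)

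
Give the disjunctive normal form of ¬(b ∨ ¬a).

¬(b ∨ ¬a)
= ¬b ∧ ¬¬a   — De Morgan
= ¬b ∧ a   — double negation

¬b ∧ a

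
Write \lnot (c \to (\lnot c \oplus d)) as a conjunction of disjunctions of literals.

c \land (\lnot d \lor \lnot c)

\lnot (c \to (\lnot c \oplus d))
= \lnot (\lnot c \lor (\lnot c \oplus d))   [eliminate \to]
= \lnot (\lnot c \lor ((\lnot c \lor d) \land \lnot (\lnot c \land d)))   [expand \oplus]
= \lnot \lnot c \land \lnot ((\lnot c \lor d) \land \lnot (\lnot c \land d))   [De Morgan]
= c \land \lnot ((\lnot c \lor d) \land \lnot (\lnot c \land d))   [double negation]
= c \land (\lnot (\lnot c \lor d) \lor \lnot \lnot (\lnot c \land d))   [De Morgan]
= c \land ((\lnot \lnot c \land \lnot d) \lor \lnot \lnot (\lnot c \land d))   [De Morgan]
= c \land ((c \land \lnot d) \lor \lnot \lnot (\lnot c \land d))   [double negation]
= c \land ((c \land \lnot d) \lor (\lnot c \land d))   [double negation]
= c \land (c \lor \lnot c) \land (c \lor d) \land (\lnot d \lor \lnot c) \land (\lnot d \lor d)   [distribute \lor over \land]
= c \land (\lnot d \lor \lnot c)   [simplify]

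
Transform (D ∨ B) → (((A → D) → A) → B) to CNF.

¬D ∨ ¬A ∨ B

(D ∨ B) → (((A → D) → A) → B)
⇔ ¬(D ∨ B) ∨ (((A → D) → A) → B)   [eliminate →]
⇔ ¬(D ∨ B) ∨ ¬((A → D) → A) ∨ B   [eliminate →]
⇔ ¬(D ∨ B) ∨ ¬(¬(A → D) ∨ A) ∨ B   [eliminate →]
⇔ ¬(D ∨ B) ∨ ¬(¬(¬A ∨ D) ∨ A) ∨ B   [eliminate →]
⇔ (¬D ∧ ¬B) ∨ ¬(¬(¬A ∨ D) ∨ A) ∨ B   [De Morgan]
⇔ (¬D ∧ ¬B) ∨ (¬¬(¬A ∨ D) ∧ ¬A) ∨ B   [De Morgan]
⇔ (¬D ∧ ¬B) ∨ ((¬A ∨ D) ∧ ¬A) ∨ B   [double negation]
⇔ (¬D ∨ ¬A ∨ D ∨ B) ∧ (¬D ∨ ¬A ∨ B) ∧ (¬B ∨ ¬A ∨ D ∨ B) ∧ (¬B ∨ ¬A ∨ B)   [distribute ∨ over ∧]
⇔ ¬D ∨ ¬A ∨ B   [simplify]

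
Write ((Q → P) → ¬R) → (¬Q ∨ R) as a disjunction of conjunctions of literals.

¬Q ∨ R

((Q → P) → ¬R) → (¬Q ∨ R)
⇔ ¬((Q → P) → ¬R) ∨ ¬Q ∨ R   [eliminate →]
⇔ ¬(¬(Q → P) ∨ ¬R) ∨ ¬Q ∨ R   [eliminate →]
⇔ ¬(¬(¬Q ∨ P) ∨ ¬R) ∨ ¬Q ∨ R   [eliminate →]
⇔ (¬¬(¬Q ∨ P) ∧ ¬¬R) ∨ ¬Q ∨ R   [De Morgan]
⇔ ((¬Q ∨ P) ∧ ¬¬R) ∨ ¬Q ∨ R   [double negation]
⇔ ((¬Q ∨ P) ∧ R) ∨ ¬Q ∨ R   [double negation]
⇔ (¬Q ∧ R) ∨ (P ∧ R) ∨ ¬Q ∨ R   [distribute ∧ over ∨]
⇔ ¬Q ∨ R   [simplify]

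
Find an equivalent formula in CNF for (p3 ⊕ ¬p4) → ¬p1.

(p3 ⊕ ¬p4) → ¬p1
= ¬(p3 ⊕ ¬p4) ∨ ¬p1   [eliminate →]
= ¬((p3 ∨ ¬p4) ∧ ¬(p3 ∧ ¬p4)) ∨ ¬p1   [expand ⊕]
= ¬(p3 ∨ ¬p4) ∨ ¬¬(p3 ∧ ¬p4) ∨ ¬p1   [De Morgan]
= (¬p3 ∧ ¬¬p4) ∨ ¬¬(p3 ∧ ¬p4) ∨ ¬p1   [De Morgan]
= (¬p3 ∧ p4) ∨ ¬¬(p3 ∧ ¬p4) ∨ ¬p1   [double negation]
= (¬p3 ∧ p4) ∨ (p3 ∧ ¬p4) ∨ ¬p1   [double negation]
= (¬p3 ∨ p3 ∨ ¬p1) ∧ (¬p3 ∨ ¬p4 ∨ ¬p1) ∧ (p4 ∨ p3 ∨ ¬p1) ∧ (p4 ∨ ¬p4 ∨ ¬p1)   [distribute ∨ over ∧]
= (¬p3 ∨ ¬p4 ∨ ¬p1) ∧ (p4 ∨ p3 ∨ ¬p1)   [simplify]

(¬p3 ∨ ¬p4 ∨ ¬p1) ∧ (p4 ∨ p3 ∨ ¬p1)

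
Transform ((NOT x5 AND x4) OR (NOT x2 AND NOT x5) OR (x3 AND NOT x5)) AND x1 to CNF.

((NOT x5 AND x4) OR (NOT x2 AND NOT x5) OR (x3 AND NOT x5)) AND x1
≡ (NOT x5 OR NOT x2 OR x3) AND (NOT x5 OR NOT x2 OR NOT x5) AND (NOT x5 OR NOT x5 OR x3) AND (NOT x5 OR NOT x5 OR NOT x5) AND (x4 OR NOT x2 OR x3) AND (x4 OR NOT x2 OR NOT x5) AND (x4 OR NOT x5 OR x3) AND (x4 OR NOT x5 OR NOT x5) AND x1   [distribute OR over AND]
≡ NOT x5 AND (x4 OR NOT x2 OR x3) AND x1   [simplify]

NOT x5 AND (x4 OR NOT x2 OR x3) AND x1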